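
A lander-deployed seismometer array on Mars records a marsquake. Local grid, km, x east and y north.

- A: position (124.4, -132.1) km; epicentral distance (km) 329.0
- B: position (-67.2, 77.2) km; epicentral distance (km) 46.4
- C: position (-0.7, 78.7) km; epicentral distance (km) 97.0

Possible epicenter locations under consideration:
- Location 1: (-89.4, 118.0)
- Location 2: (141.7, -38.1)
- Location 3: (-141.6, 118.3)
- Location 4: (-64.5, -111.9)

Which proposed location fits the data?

Location 1

For each candidate, compare |candidate − station| to the reported distance:
Location 1: residuals A 0.0, B 0.0, C 0.0 → max 0.0 km
Location 2: residuals A 233.4, B 192.2, C 87.2 → max 233.4 km
Location 3: residuals A 36.3, B 38.6, C 49.4 → max 49.4 km
Location 4: residuals A 139.0, B 142.7, C 104.0 → max 142.7 km
Only Location 1 has all residuals ≈ 0.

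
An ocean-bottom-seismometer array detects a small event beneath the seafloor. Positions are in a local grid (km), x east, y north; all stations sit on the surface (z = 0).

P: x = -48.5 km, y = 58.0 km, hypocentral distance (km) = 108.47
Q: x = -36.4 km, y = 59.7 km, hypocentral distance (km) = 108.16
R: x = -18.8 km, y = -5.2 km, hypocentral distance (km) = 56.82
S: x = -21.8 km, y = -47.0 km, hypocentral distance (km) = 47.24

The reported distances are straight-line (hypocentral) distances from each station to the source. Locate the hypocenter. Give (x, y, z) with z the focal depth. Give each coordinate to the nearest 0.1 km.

(-26.1, -37.6, 46.1)

Each station gives a sphere (x−x_i)² + (y−y_i)² + z² = d_i² (stations at z=0).
Subtracting the P sphere from Q and R: z² cancels, leaving linear equations in x and y:
24.2 x + 3.4 y = -760.04
59.4 x − 126.4 y = 3201.46
Solving: x ≈ -26.124, y ≈ -37.604 km (keep extra digits for the depth step; rounded: -26.1, -37.6).
Then from the P sphere: z² = 108.47² − (x + 48.5)² − (y − 58.0)² with x = -26.124, y = -37.604, so z ≈ 46.097 ≈ 46.1 km.
Check against S (with the unrounded solution): distance 47.24 ≈ 47.24 km. ✓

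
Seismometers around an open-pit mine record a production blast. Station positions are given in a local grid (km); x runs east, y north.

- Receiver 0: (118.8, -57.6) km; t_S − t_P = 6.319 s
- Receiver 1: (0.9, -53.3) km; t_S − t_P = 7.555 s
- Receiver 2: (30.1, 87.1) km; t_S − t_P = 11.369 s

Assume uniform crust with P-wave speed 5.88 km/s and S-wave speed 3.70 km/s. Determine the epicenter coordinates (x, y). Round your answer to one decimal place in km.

Distance from S−P lag: d = Δt · v_P v_S / (v_P − v_S) = Δt · (5.88·3.70)/(5.88−3.70) ≈ 9.9798·Δt.
So d_Receiver 0 = 63.06, d_Receiver 1 = 75.40, d_Receiver 2 = 113.46 km.
Circle about each station: (x − 118.8)² + (y + 57.6)² = 63.06²; (x − 0.9)² + (y + 53.3)² = 75.40²; (x − 30.1)² + (y − 87.1)² = 113.46².
Subtracting pairs of circle equations eliminates x²+y² and gives linear equations (the radical axes):
-235.8 x + 8.6 y = -16298.10
-177.4 x + 289.4 y = -17835.39
Solving the 2×2 system: x ≈ 68.4, y ≈ -19.7 km.
Check against Receiver 0 (with the unrounded x, y): √((x − 118.8)²+(y + 57.6)²) = 63.06 ≈ 63.06 km. ✓

68.4 km east, -19.7 km north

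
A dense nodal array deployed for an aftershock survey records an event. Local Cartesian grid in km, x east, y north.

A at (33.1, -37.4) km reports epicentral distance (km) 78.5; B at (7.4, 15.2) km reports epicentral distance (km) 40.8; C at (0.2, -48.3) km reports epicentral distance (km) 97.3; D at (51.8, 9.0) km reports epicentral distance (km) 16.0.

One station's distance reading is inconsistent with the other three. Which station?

Solve using three stations at a time. Using A, B, C (subtract circle equations pairwise → linear system) gives (x, y) ≈ (39.1, 40.9).
Distances from that point to each station vs reported:
  A: calculated 78.5 vs reported 78.5 → residual 0.0 km
  B: calculated 40.8 vs reported 40.8 → residual 0.0 km
  C: calculated 97.3 vs reported 97.3 → residual 0.0 km
  D: calculated 34.3 vs reported 16.0 → residual 18.3 km
A, B, C are mutually consistent (residuals ≈ 0); D is off by 18.3 km.

D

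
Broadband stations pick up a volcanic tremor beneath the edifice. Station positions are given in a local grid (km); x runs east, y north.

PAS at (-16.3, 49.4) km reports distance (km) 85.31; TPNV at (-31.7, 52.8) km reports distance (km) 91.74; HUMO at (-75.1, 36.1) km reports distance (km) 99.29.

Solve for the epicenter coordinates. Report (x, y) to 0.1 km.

Circle about each station: (x + 16.3)² + (y − 49.4)² = 85.31²; (x + 31.7)² + (y − 52.8)² = 91.74²; (x + 75.1)² + (y − 36.1)² = 99.29².
Subtracting pairs of circle equations eliminates x²+y² and gives linear equations (the radical axes):
-30.8 x + 6.8 y = -51.75
-117.6 x − 26.6 y = 1656.46
Solving the 2×2 system: x ≈ -6.1, y ≈ -35.3 km.
Check against PAS (with the unrounded x, y): √((x + 16.3)²+(y − 49.4)²) = 85.28 ≈ 85.31 km. ✓

-6.1 km east, -35.3 km north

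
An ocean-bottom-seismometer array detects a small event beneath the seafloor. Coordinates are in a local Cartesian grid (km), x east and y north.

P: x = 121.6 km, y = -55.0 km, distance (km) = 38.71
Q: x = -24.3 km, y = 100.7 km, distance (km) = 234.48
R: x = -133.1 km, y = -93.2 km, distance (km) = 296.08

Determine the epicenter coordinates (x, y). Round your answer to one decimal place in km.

159.1 km east, -45.4 km north

Circle about each station: (x − 121.6)² + (y + 55.0)² = 38.71²; (x + 24.3)² + (y − 100.7)² = 234.48²; (x + 133.1)² + (y + 93.2)² = 296.08².
Subtracting the P equation from the Q and R equations removes the quadratic terms:
-291.8 x + 311.4 y = -60562.99
-509.4 x − 76.4 y = -77574.61
Solving the 2×2 system: x ≈ 159.1, y ≈ -45.4 km.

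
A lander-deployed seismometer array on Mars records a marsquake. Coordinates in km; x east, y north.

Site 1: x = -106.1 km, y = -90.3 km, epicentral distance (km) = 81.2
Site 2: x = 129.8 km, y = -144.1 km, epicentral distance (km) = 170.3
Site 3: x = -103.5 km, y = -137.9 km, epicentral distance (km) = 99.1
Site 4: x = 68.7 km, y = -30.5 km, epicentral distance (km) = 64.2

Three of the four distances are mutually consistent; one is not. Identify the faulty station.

Site 4

Solve using three stations at a time. Using Site 1, Site 2, Site 3 (subtract circle equations pairwise → linear system) gives (x, y) ≈ (-26.2, -75.9).
Distances from that point to each station vs reported:
  Site 1: calculated 81.2 vs reported 81.2 → residual 0.0 km
  Site 2: calculated 170.3 vs reported 170.3 → residual 0.0 km
  Site 3: calculated 99.1 vs reported 99.1 → residual 0.0 km
  Site 4: calculated 105.2 vs reported 64.2 → residual 41.0 km
Site 1, Site 2, Site 3 are mutually consistent (residuals ≈ 0); Site 4 is off by 41.0 km.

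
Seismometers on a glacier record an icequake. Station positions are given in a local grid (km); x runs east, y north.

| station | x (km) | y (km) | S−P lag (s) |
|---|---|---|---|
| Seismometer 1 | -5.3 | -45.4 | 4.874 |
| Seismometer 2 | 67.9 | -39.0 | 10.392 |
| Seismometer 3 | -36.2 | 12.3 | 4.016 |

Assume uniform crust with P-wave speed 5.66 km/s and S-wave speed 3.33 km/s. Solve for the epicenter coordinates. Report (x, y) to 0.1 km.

Distance from S−P lag: d = Δt · v_P v_S / (v_P − v_S) = Δt · (5.66·3.33)/(5.66−3.33) ≈ 8.0892·Δt.
So d_Seismometer 1 = 39.43, d_Seismometer 2 = 84.06, d_Seismometer 3 = 32.49 km.
Circle about each station: (x + 5.3)² + (y + 45.4)² = 39.43²; (x − 67.9)² + (y + 39.0)² = 84.06²; (x + 36.2)² + (y − 12.3)² = 32.49².
Subtracting the Seismometer 1 equation from the Seismometer 2 and Seismometer 3 equations removes the quadratic terms:
146.4 x + 12.8 y = -1469.20
-61.8 x + 115.4 y = -128.40
Solving the 2×2 system: x ≈ -9.5, y ≈ -6.2 km.

(-9.5, -6.2)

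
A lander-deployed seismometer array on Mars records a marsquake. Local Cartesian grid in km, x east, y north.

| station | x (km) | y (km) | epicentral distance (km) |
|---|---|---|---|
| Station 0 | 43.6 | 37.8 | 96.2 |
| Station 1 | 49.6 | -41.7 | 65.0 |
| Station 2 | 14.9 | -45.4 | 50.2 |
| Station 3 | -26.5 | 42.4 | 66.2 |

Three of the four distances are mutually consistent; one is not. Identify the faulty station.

Station 1

Solve using three stations at a time. Using Station 0, Station 2, Station 3 (subtract circle equations pairwise → linear system) gives (x, y) ≈ (-30.4, -23.7).
Distances from that point to each station vs reported:
  Station 0: calculated 96.2 vs reported 96.2 → residual 0.0 km
  Station 1: calculated 82.0 vs reported 65.0 → residual 17.0 km
  Station 2: calculated 50.2 vs reported 50.2 → residual 0.0 km
  Station 3: calculated 66.2 vs reported 66.2 → residual 0.0 km
Station 0, Station 2, Station 3 are mutually consistent (residuals ≈ 0); Station 1 is off by 17.0 km.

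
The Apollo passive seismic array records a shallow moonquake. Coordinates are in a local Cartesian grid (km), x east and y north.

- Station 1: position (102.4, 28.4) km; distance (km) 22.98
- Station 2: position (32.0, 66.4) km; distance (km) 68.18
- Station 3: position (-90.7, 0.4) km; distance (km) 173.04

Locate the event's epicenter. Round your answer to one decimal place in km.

(81.3, 19.3)

Circle about each station: (x − 102.4)² + (y − 28.4)² = 22.98²; (x − 32.0)² + (y − 66.4)² = 68.18²; (x + 90.7)² + (y − 0.4)² = 173.04².
Subtracting the Station 1 equation from the Station 2 and Station 3 equations removes the quadratic terms:
-140.8 x + 76.0 y = -9979.79
-386.2 x − 56.0 y = -32480.43
Solving the 2×2 system: x ≈ 81.3, y ≈ 19.3 km.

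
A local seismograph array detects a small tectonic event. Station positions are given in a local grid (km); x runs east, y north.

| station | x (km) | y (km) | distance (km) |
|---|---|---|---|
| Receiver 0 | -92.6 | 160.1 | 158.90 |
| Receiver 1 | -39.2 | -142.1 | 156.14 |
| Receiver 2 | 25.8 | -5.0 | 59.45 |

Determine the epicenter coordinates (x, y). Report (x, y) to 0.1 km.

x ≈ -30.6 km, y ≈ 13.8 km

Circle about each station: (x + 92.6)² + (y − 160.1)² = 158.90²; (x + 39.2)² + (y + 142.1)² = 156.14²; (x − 25.8)² + (y + 5.0)² = 59.45².
Subtracting pairs of circle equations eliminates x²+y² and gives linear equations (the radical axes):
106.8 x − 604.4 y = -11608.21
236.8 x − 330.2 y = -11801.22
Solving the 2×2 system: x ≈ -30.6, y ≈ 13.8 km.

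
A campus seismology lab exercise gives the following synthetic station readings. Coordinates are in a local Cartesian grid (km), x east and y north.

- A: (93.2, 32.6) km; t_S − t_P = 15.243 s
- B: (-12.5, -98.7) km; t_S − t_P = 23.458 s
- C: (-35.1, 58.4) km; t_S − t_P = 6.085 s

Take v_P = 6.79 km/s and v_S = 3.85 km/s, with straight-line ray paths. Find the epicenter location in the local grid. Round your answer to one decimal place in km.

x ≈ -18.2 km, y ≈ 109.8 km

Distance from S−P lag: d = Δt · v_P v_S / (v_P − v_S) = Δt · (6.79·3.85)/(6.79−3.85) ≈ 8.8917·Δt.
So d_A = 135.54, d_B = 208.58, d_C = 54.11 km.
Circle about each station: (x − 93.2)² + (y − 32.6)² = 135.54²; (x + 12.5)² + (y + 98.7)² = 208.58²; (x + 35.1)² + (y − 58.4)² = 54.11².
Subtracting pairs of circle equations eliminates x²+y² and gives linear equations (the radical axes):
-211.4 x − 262.6 y = -24985.58
-256.6 x + 51.6 y = 10336.77
Solving the 2×2 system: x ≈ -18.2, y ≈ 109.8 km.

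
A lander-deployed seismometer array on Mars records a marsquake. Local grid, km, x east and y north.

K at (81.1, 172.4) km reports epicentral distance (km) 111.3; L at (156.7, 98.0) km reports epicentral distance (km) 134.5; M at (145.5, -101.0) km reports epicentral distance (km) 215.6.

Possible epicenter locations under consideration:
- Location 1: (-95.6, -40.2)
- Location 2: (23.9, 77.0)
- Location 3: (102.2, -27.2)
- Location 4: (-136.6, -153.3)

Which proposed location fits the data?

For each candidate, compare |candidate − station| to the reported distance:
Location 1: residuals K 165.1, L 153.2, M 33.0 → max 165.1 km
Location 2: residuals K 0.1, L 0.0, M 0.0 → max 0.1 km
Location 3: residuals K 89.4, L 2.0, M 130.0 → max 130.0 km
Location 4: residuals K 280.5, L 251.7, M 71.3 → max 280.5 km
Only Location 2 has all residuals ≈ 0.

Location 2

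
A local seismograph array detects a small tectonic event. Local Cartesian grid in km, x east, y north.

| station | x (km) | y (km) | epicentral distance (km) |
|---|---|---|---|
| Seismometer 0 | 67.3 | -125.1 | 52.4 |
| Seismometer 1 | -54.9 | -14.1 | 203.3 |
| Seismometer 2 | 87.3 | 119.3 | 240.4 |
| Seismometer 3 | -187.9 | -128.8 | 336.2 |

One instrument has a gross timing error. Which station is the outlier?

Solve using three stations at a time. Using Seismometer 0, Seismometer 1, Seismometer 2 (subtract circle equations pairwise → linear system) gives (x, y) ≈ (119.3, -118.9).
Distances from that point to each station vs reported:
  Seismometer 0: calculated 52.3 vs reported 52.4 → residual 0.1 km
  Seismometer 1: calculated 203.3 vs reported 203.3 → residual 0.0 km
  Seismometer 2: calculated 240.4 vs reported 240.4 → residual 0.0 km
  Seismometer 3: calculated 307.3 vs reported 336.2 → residual 28.9 km
Seismometer 0, Seismometer 1, Seismometer 2 are mutually consistent (residuals ≈ 0); Seismometer 3 is off by 28.9 km.

Seismometer 3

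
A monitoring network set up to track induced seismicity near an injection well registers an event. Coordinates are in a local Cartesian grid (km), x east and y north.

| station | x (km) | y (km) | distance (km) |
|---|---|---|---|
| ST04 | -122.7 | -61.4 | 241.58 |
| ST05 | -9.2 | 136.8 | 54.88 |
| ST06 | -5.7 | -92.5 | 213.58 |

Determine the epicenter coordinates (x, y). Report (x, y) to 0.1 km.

(41.5, 115.8)

Circle about each station: (x + 122.7)² + (y + 61.4)² = 241.58²; (x + 9.2)² + (y − 136.8)² = 54.88²; (x + 5.7)² + (y + 92.5)² = 213.58².
Subtracting the ST04 equation from the ST05 and ST06 equations removes the quadratic terms:
227.0 x + 396.4 y = 55322.71
234.0 x − 62.2 y = 2507.97
Solving the 2×2 system: x ≈ 41.5, y ≈ 115.8 km.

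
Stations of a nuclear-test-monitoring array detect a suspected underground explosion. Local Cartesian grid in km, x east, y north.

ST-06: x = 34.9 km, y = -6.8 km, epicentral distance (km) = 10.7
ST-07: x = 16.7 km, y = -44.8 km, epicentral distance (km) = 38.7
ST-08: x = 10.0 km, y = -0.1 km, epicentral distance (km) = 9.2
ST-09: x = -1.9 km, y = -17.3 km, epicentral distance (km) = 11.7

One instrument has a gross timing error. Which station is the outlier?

Solve using three stations at a time. Using ST-07, ST-08, ST-09 (subtract circle equations pairwise → linear system) gives (x, y) ≈ (5.1, -7.9).
Distances from that point to each station vs reported:
  ST-06: calculated 29.9 vs reported 10.7 → residual 19.2 km
  ST-07: calculated 38.7 vs reported 38.7 → residual 0.0 km
  ST-08: calculated 9.2 vs reported 9.2 → residual 0.0 km
  ST-09: calculated 11.7 vs reported 11.7 → residual 0.0 km
ST-07, ST-08, ST-09 are mutually consistent (residuals ≈ 0); ST-06 is off by 19.2 km.

ST-06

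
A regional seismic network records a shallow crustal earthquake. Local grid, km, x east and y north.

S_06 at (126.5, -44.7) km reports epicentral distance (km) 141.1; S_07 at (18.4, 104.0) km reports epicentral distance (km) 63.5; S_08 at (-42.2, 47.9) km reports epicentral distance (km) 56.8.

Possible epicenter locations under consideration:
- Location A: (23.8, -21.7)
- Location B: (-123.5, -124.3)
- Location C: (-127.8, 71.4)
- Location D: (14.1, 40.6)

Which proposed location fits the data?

Location D

For each candidate, compare |candidate − station| to the reported distance:
Location A: residuals S_06 35.9, S_07 62.3, S_08 39.1 → max 62.3 km
Location B: residuals S_06 121.3, S_07 205.3, S_08 133.6 → max 205.3 km
Location C: residuals S_06 138.4, S_07 86.3, S_08 32.0 → max 138.4 km
Location D: residuals S_06 0.0, S_07 0.0, S_08 0.0 → max 0.0 km
Only Location D has all residuals ≈ 0.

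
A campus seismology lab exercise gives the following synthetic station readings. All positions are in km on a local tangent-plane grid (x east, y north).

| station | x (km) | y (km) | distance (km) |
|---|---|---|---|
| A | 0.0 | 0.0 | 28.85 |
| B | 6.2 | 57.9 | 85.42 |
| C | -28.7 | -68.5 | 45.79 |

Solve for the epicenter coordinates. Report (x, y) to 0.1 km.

x ≈ -14.4 km, y ≈ -25.0 km

Circle about each station: x² + y² = 28.85²; (x − 6.2)² + (y − 57.9)² = 85.42²; (x + 28.7)² + (y + 68.5)² = 45.79².
Subtracting the A equation from the B and C equations removes the quadratic terms:
12.4 x + 115.8 y = -3073.40
-57.4 x − 137.0 y = 4251.54
Solving the 2×2 system: x ≈ -14.4, y ≈ -25.0 km.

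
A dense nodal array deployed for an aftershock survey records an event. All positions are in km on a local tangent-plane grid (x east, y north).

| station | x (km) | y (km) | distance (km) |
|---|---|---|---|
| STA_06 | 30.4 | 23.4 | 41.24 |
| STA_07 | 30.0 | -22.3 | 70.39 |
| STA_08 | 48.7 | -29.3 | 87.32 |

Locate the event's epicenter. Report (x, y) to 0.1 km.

-8.7 km east, 36.5 km north

Circle about each station: (x − 30.4)² + (y − 23.4)² = 41.24²; (x − 30.0)² + (y + 22.3)² = 70.39²; (x − 48.7)² + (y + 29.3)² = 87.32².
Subtracting the STA_06 equation from the STA_07 and STA_08 equations removes the quadratic terms:
-0.8 x − 91.4 y = -3328.44
36.6 x − 105.4 y = -4165.58
Solving the 2×2 system: x ≈ -8.7, y ≈ 36.5 km.
Check against STA_06 (with the unrounded x, y): √((x − 30.4)²+(y − 23.4)²) = 41.26 ≈ 41.24 km. ✓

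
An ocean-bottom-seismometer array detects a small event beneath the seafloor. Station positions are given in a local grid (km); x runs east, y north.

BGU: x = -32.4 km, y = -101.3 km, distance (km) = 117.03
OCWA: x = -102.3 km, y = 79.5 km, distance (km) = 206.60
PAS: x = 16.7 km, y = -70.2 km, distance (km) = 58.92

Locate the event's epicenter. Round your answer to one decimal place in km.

x ≈ 66.8 km, y ≈ -39.2 km

Circle about each station: (x + 32.4)² + (y + 101.3)² = 117.03²; (x + 102.3)² + (y − 79.5)² = 206.60²; (x − 16.7)² + (y + 70.2)² = 58.92².
Subtracting pairs of circle equations eliminates x²+y² and gives linear equations (the radical axes):
-139.8 x + 361.6 y = -23513.45
98.2 x + 62.2 y = 4119.93
Solving the 2×2 system: x ≈ 66.8, y ≈ -39.2 km.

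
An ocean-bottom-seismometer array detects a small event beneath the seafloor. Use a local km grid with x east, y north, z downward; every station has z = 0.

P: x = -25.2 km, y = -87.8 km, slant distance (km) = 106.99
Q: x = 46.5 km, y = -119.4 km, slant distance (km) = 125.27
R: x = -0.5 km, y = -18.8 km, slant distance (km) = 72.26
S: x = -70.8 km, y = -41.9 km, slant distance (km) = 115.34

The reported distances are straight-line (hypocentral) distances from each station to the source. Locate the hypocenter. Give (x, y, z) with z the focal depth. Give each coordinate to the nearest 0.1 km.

Each station gives a sphere (x−x_i)² + (y−y_i)² + z² = d_i² (stations at z=0).
Subtracting the P sphere from Q and R: z² cancels, leaving linear equations in x and y:
143.4 x − 63.2 y = 3829.02
49.4 x + 138.0 y = -1764.84
Solving: x ≈ 18.195, y ≈ -19.302 km (keep extra digits for the depth step; rounded: 18.2, -19.3).
Then from the P sphere: z² = 106.99² − (x + 25.2)² − (y + 87.8)² with x = 18.195, y = -19.302, so z ≈ 69.798 ≈ 69.8 km.
Check against S (with the unrounded solution): distance 115.34 ≈ 115.34 km. ✓

(18.2, -19.3, 69.8)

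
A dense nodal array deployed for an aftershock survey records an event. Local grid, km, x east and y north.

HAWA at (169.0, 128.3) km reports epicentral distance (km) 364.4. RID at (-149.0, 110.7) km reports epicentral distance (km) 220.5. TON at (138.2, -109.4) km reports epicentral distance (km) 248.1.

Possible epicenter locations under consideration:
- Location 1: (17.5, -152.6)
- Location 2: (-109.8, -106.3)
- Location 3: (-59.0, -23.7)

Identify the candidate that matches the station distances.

For each candidate, compare |candidate − station| to the reported distance:
Location 1: residuals HAWA 45.2, RID 91.0, TON 119.9 → max 119.9 km
Location 2: residuals HAWA 0.0, RID 0.0, TON 0.1 → max 0.1 km
Location 3: residuals HAWA 90.4, RID 58.7, TON 33.1 → max 90.4 km
Only Location 2 has all residuals ≈ 0.

Location 2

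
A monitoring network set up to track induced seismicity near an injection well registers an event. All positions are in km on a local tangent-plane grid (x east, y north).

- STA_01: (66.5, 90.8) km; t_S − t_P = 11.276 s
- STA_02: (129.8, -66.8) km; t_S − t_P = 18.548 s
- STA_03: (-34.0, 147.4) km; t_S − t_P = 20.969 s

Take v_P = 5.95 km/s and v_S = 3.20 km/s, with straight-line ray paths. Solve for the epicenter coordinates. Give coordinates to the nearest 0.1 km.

(34.7, 19.5)

Distance from S−P lag: d = Δt · v_P v_S / (v_P − v_S) = Δt · (5.95·3.20)/(5.95−3.20) ≈ 6.9236·Δt.
So d_STA_01 = 78.07, d_STA_02 = 128.42, d_STA_03 = 145.18 km.
Circle about each station: (x − 66.5)² + (y − 90.8)² = 78.07²; (x − 129.8)² + (y + 66.8)² = 128.42²; (x + 34.0)² + (y − 147.4)² = 145.18².
Subtracting the STA_01 equation from the STA_02 and STA_03 equations removes the quadratic terms:
126.6 x − 315.2 y = -1753.38
-201.0 x + 113.2 y = -4766.44
Solving the 2×2 system: x ≈ 34.7, y ≈ 19.5 km.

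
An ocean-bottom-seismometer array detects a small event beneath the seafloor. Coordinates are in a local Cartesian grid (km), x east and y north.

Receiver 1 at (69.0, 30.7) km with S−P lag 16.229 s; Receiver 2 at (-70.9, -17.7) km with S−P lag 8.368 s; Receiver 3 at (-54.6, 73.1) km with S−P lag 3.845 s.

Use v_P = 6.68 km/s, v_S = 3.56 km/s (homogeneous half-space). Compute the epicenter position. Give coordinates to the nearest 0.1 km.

Distance from S−P lag: d = Δt · v_P v_S / (v_P − v_S) = Δt · (6.68·3.56)/(6.68−3.56) ≈ 7.6221·Δt.
So d_Receiver 1 = 123.70, d_Receiver 2 = 63.78, d_Receiver 3 = 29.31 km.
Circle about each station: (x − 69.0)² + (y − 30.7)² = 123.70²; (x + 70.9)² + (y + 17.7)² = 63.78²; (x + 54.6)² + (y − 73.1)² = 29.31².
Subtracting pairs of circle equations eliminates x²+y² and gives linear equations (the radical axes):
-279.8 x − 96.8 y = 10870.41
-247.2 x + 84.8 y = 17063.89
Solving the 2×2 system: x ≈ -54.0, y ≈ 43.8 km.
Check against Receiver 1 (with the unrounded x, y): √((x − 69.0)²+(y − 30.7)²) = 123.70 ≈ 123.70 km. ✓

-54.0 km east, 43.8 km north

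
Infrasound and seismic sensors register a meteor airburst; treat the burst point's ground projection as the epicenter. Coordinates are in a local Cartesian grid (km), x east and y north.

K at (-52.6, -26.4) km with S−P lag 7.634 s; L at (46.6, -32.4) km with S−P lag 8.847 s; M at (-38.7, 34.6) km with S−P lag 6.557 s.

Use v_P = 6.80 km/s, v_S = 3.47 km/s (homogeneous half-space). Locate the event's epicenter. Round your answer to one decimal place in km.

(-6.2, 1.4)

Distance from S−P lag: d = Δt · v_P v_S / (v_P − v_S) = Δt · (6.80·3.47)/(6.80−3.47) ≈ 7.0859·Δt.
So d_K = 54.09, d_L = 62.69, d_M = 46.46 km.
Circle about each station: (x + 52.6)² + (y + 26.4)² = 54.09²; (x − 46.6)² + (y + 32.4)² = 62.69²; (x + 38.7)² + (y − 34.6)² = 46.46².
Subtracting pairs of circle equations eliminates x²+y² and gives linear equations (the radical axes):
198.4 x − 12.0 y = -1246.71
27.8 x + 122.0 y = -1.67
Solving the 2×2 system: x ≈ -6.2, y ≈ 1.4 km.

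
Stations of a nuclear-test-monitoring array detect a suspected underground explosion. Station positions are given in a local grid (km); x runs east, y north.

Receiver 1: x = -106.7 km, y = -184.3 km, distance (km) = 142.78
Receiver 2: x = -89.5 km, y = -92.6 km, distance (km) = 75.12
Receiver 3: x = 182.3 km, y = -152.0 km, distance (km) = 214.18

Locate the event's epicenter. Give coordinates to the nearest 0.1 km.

Circle about each station: (x + 106.7)² + (y + 184.3)² = 142.78²; (x + 89.5)² + (y + 92.6)² = 75.12²; (x − 182.3)² + (y + 152.0)² = 214.18².
Subtracting pairs of circle equations eliminates x²+y² and gives linear equations (the radical axes):
34.4 x + 183.4 y = -14023.26
578.0 x + 64.6 y = -14501.03
Solving the 2×2 system: x ≈ -16.9, y ≈ -73.3 km.

(-16.9, -73.3)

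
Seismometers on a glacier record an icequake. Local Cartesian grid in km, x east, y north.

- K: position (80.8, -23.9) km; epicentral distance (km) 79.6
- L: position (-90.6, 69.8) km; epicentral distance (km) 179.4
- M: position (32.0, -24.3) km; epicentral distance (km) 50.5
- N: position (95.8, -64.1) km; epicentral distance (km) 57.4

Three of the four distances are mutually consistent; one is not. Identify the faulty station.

Solve using three stations at a time. Using K, L, M (subtract circle equations pairwise → linear system) gives (x, y) ≈ (18.0, -73.1).
Distances from that point to each station vs reported:
  K: calculated 79.8 vs reported 79.6 → residual 0.2 km
  L: calculated 179.5 vs reported 179.4 → residual 0.1 km
  M: calculated 50.7 vs reported 50.5 → residual 0.2 km
  N: calculated 78.3 vs reported 57.4 → residual 20.9 km
K, L, M are mutually consistent (residuals ≈ 0); N is off by 20.9 km.

N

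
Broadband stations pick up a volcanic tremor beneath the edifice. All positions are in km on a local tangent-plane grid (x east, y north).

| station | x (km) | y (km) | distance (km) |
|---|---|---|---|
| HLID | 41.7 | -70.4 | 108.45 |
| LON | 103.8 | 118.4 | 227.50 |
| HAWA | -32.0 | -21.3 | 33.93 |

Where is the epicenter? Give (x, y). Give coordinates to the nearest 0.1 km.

Circle about each station: (x − 41.7)² + (y + 70.4)² = 108.45²; (x − 103.8)² + (y − 118.4)² = 227.50²; (x + 32.0)² + (y + 21.3)² = 33.93².
Subtracting the HLID equation from the LON and HAWA equations removes the quadratic terms:
124.2 x + 377.6 y = -21896.90
-147.4 x + 98.2 y = 5392.80
Solving the 2×2 system: x ≈ -61.7, y ≈ -37.7 km.

x ≈ -61.7 km, y ≈ -37.7 km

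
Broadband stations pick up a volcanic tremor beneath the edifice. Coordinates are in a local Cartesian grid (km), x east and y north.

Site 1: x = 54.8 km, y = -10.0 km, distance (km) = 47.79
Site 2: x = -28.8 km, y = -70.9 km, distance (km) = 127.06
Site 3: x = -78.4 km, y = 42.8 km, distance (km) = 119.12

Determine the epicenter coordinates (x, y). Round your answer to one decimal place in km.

40.5 km east, 35.6 km north

Circle about each station: (x − 54.8)² + (y + 10.0)² = 47.79²; (x + 28.8)² + (y + 70.9)² = 127.06²; (x + 78.4)² + (y − 42.8)² = 119.12².
Subtracting the Site 1 equation from the Site 2 and Site 3 equations removes the quadratic terms:
-167.2 x − 121.8 y = -11107.15
-266.4 x + 105.6 y = -7030.33
Solving the 2×2 system: x ≈ 40.5, y ≈ 35.6 km.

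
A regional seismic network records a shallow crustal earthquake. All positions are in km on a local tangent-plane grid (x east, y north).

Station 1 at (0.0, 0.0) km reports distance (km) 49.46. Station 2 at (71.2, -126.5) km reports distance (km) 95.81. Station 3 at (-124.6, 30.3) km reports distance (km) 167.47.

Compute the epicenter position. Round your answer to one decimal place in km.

Circle about each station: x² + y² = 49.46²; (x − 71.2)² + (y + 126.5)² = 95.81²; (x + 124.6)² + (y − 30.3)² = 167.47².
Subtracting pairs of circle equations eliminates x²+y² and gives linear equations (the radical axes):
142.4 x − 253.0 y = 14338.43
-249.2 x + 60.6 y = -9156.66
Solving the 2×2 system: x ≈ 26.6, y ≈ -41.7 km.

(26.6, -41.7)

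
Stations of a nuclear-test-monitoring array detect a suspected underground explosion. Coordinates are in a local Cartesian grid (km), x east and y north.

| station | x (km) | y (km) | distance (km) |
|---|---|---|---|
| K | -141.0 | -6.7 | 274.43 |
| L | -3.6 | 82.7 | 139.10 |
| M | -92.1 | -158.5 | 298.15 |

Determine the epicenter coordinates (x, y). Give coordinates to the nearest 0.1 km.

Circle about each station: (x + 141.0)² + (y + 6.7)² = 274.43²; (x + 3.6)² + (y − 82.7)² = 139.10²; (x + 92.1)² + (y + 158.5)² = 298.15².
Subtracting the K equation from the L and M equations removes the quadratic terms:
274.8 x + 178.8 y = 42889.37
97.8 x − 303.6 y = 97.17
Solving the 2×2 system: x ≈ 129.2, y ≈ 41.3 km.
Check against K (with the unrounded x, y): √((x + 141.0)²+(y + 6.7)²) = 274.43 ≈ 274.43 km. ✓

x ≈ 129.2 km, y ≈ 41.3 km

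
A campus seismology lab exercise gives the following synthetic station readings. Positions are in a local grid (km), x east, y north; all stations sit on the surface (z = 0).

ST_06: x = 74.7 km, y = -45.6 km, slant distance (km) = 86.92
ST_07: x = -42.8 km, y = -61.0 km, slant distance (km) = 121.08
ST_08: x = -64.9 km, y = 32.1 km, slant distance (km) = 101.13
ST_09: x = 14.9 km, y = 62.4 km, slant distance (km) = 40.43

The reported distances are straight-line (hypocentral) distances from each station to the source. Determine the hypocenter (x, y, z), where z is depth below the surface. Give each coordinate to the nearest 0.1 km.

x ≈ 35.2 km, y ≈ 30.5 km, depth ≈ 14.3 km

Each station gives a sphere (x−x_i)² + (y−y_i)² + z² = d_i² (stations at z=0).
Subtracting the ST_06 sphere from ST_07 and ST_08: z² cancels, leaving linear equations in x and y:
-235.0 x − 30.8 y = -9211.89
-279.2 x + 155.4 y = -5089.22
Solving: x ≈ 35.202, y ≈ 30.497 km (keep extra digits for the depth step; rounded: 35.2, 30.5).
Then from the ST_06 sphere: z² = 86.92² − (x − 74.7)² − (y + 45.6)² with x = 35.202, y = 30.497, so z ≈ 14.291 ≈ 14.3 km.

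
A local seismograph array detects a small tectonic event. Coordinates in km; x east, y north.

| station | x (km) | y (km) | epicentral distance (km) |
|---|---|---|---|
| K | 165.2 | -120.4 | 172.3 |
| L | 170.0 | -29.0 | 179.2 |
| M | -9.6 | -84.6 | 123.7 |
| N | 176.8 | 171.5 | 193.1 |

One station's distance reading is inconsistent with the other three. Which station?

Solve using three stations at a time. Using K, M, N (subtract circle equations pairwise → linear system) gives (x, y) ≈ (61.1, 16.9).
Distances from that point to each station vs reported:
  K: calculated 172.3 vs reported 172.3 → residual 0.0 km
  L: calculated 118.2 vs reported 179.2 → residual 61.0 km
  M: calculated 123.7 vs reported 123.7 → residual 0.0 km
  N: calculated 193.1 vs reported 193.1 → residual 0.0 km
K, M, N are mutually consistent (residuals ≈ 0); L is off by 61.0 km.

L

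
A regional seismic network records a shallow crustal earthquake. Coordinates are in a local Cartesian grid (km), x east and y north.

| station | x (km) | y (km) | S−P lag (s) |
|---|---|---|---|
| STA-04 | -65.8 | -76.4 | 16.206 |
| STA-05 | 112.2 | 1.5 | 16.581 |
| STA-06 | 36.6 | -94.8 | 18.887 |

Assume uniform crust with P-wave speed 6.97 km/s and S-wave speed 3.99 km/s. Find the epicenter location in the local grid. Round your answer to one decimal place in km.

Distance from S−P lag: d = Δt · v_P v_S / (v_P − v_S) = Δt · (6.97·3.99)/(6.97−3.99) ≈ 9.3323·Δt.
So d_STA-04 = 151.24, d_STA-05 = 154.74, d_STA-06 = 176.26 km.
Circle about each station: (x + 65.8)² + (y + 76.4)² = 151.24²; (x − 112.2)² + (y − 1.5)² = 154.74²; (x − 36.6)² + (y + 94.8)² = 176.26².
Subtracting the STA-04 equation from the STA-05 and STA-06 equations removes the quadratic terms:
356.0 x + 155.8 y = 1353.56
204.8 x − 36.8 y = -8034.05
Solving the 2×2 system: x ≈ -26.7, y ≈ 69.7 km.

(-26.7, 69.7)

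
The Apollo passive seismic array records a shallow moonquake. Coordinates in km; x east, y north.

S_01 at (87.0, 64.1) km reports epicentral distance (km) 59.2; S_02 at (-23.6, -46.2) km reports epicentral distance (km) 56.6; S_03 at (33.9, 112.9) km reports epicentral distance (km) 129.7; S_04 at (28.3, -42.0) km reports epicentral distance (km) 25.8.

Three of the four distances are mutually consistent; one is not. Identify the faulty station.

S_01

Solve using three stations at a time. Using S_02, S_03, S_04 (subtract circle equations pairwise → linear system) gives (x, y) ≈ (24.6, -16.5).
Distances from that point to each station vs reported:
  S_01: calculated 101.9 vs reported 59.2 → residual 42.7 km
  S_02: calculated 56.6 vs reported 56.6 → residual 0.0 km
  S_03: calculated 129.7 vs reported 129.7 → residual 0.0 km
  S_04: calculated 25.8 vs reported 25.8 → residual 0.0 km
S_02, S_03, S_04 are mutually consistent (residuals ≈ 0); S_01 is off by 42.7 km.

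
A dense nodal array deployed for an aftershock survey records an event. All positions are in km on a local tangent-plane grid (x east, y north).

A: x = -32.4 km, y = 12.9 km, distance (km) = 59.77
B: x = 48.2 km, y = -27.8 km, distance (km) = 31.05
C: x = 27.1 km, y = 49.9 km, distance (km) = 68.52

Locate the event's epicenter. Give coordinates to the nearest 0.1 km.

(18.7, -18.1)

Circle about each station: (x + 32.4)² + (y − 12.9)² = 59.77²; (x − 48.2)² + (y + 27.8)² = 31.05²; (x − 27.1)² + (y − 49.9)² = 68.52².
Subtracting pairs of circle equations eliminates x²+y² and gives linear equations (the radical axes):
161.2 x − 81.4 y = 4488.26
119.0 x + 74.0 y = 885.71
Solving the 2×2 system: x ≈ 18.7, y ≈ -18.1 km.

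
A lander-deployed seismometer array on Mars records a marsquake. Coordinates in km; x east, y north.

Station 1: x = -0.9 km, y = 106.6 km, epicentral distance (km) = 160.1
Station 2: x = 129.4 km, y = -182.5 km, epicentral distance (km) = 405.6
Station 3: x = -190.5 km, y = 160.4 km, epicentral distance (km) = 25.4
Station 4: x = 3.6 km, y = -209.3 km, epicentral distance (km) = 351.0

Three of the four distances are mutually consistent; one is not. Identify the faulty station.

Solve using three stations at a time. Using Station 1, Station 2, Station 4 (subtract circle equations pairwise → linear system) gives (x, y) ≈ (-160.9, 100.8).
Distances from that point to each station vs reported:
  Station 1: calculated 160.1 vs reported 160.1 → residual 0.0 km
  Station 2: calculated 405.6 vs reported 405.6 → residual 0.0 km
  Station 3: calculated 66.6 vs reported 25.4 → residual 41.2 km
  Station 4: calculated 351.0 vs reported 351.0 → residual 0.0 km
Station 1, Station 2, Station 4 are mutually consistent (residuals ≈ 0); Station 3 is off by 41.2 km.

Station 3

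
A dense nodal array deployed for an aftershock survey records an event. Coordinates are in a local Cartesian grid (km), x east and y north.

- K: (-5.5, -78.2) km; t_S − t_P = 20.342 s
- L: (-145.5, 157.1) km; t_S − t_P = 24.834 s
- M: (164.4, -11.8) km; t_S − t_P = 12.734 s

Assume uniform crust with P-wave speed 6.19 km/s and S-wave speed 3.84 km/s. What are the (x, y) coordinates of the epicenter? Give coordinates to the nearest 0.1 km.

Distance from S−P lag: d = Δt · v_P v_S / (v_P − v_S) = Δt · (6.19·3.84)/(6.19−3.84) ≈ 10.1147·Δt.
So d_K = 205.75, d_L = 251.19, d_M = 128.80 km.
Circle about each station: (x + 5.5)² + (y + 78.2)² = 205.75²; (x + 145.5)² + (y − 157.1)² = 251.19²; (x − 164.4)² + (y + 11.8)² = 128.80².
Subtracting the K equation from the L and M equations removes the quadratic terms:
-280.0 x + 470.6 y = 18941.82
339.8 x + 132.8 y = 46764.73
Solving the 2×2 system: x ≈ 98.9, y ≈ 99.1 km.

98.9 km east, 99.1 km north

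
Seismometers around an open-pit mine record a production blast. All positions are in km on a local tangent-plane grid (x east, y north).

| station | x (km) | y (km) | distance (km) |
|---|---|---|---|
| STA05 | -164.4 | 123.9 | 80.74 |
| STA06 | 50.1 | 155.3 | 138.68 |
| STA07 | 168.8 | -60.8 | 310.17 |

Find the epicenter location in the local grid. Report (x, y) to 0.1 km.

Circle about each station: (x + 164.4)² + (y − 123.9)² = 80.74²; (x − 50.1)² + (y − 155.3)² = 138.68²; (x − 168.8)² + (y + 60.8)² = 310.17².
Subtracting pairs of circle equations eliminates x²+y² and gives linear equations (the radical axes):
429.0 x + 62.8 y = -28463.66
666.4 x − 369.4 y = -99874.97
Solving the 2×2 system: x ≈ -83.8, y ≈ 119.2 km.

(-83.8, 119.2)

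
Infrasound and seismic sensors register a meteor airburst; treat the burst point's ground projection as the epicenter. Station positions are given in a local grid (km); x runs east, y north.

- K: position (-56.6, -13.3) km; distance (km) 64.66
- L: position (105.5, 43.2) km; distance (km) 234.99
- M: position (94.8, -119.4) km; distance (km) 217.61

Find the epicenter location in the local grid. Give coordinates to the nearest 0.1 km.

x ≈ -110.9 km, y ≈ -48.4 km

Circle about each station: (x + 56.6)² + (y + 13.3)² = 64.66²; (x − 105.5)² + (y − 43.2)² = 234.99²; (x − 94.8)² + (y + 119.4)² = 217.61².
Subtracting the K equation from the L and M equations removes the quadratic terms:
324.2 x + 113.0 y = -41423.34
302.8 x − 212.2 y = -23310.25
Solving the 2×2 system: x ≈ -110.9, y ≈ -48.4 km.
Check against K (with the unrounded x, y): √((x + 56.6)²+(y + 13.3)²) = 64.66 ≈ 64.66 km. ✓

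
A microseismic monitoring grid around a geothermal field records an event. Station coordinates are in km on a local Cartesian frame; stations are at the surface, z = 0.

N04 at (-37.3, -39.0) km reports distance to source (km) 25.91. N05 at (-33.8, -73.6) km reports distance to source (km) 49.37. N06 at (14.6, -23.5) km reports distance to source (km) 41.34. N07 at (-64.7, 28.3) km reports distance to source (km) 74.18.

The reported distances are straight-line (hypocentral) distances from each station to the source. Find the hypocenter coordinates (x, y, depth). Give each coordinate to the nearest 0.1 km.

Each station gives a sphere (x−x_i)² + (y−y_i)² + z² = d_i² (stations at z=0).
Subtracting the N04 sphere from N05 and N06: z² cancels, leaving linear equations in x and y:
7.0 x − 69.2 y = 1881.04
103.8 x + 31.0 y = -3184.55
Solving: x ≈ -21.900, y ≈ -29.398 km (keep extra digits for the depth step; rounded: -21.9, -29.4).
Then from the N04 sphere: z² = 25.91² − (x + 37.3)² − (y + 39.0)² with x = -21.900, y = -29.398, so z ≈ 18.492 ≈ 18.5 km.
Check against N07 (with the unrounded solution): distance 74.18 ≈ 74.18 km. ✓

(-21.9, -29.4, 18.5)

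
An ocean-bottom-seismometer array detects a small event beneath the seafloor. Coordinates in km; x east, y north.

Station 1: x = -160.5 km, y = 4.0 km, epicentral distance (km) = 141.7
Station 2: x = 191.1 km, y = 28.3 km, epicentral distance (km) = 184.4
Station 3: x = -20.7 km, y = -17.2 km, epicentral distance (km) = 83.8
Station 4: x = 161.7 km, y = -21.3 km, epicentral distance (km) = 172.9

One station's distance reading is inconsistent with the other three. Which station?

Station 1

Solve using three stations at a time. Using Station 2, Station 3, Station 4 (subtract circle equations pairwise → linear system) gives (x, y) ≈ (9.6, 60.9).
Distances from that point to each station vs reported:
  Station 1: calculated 179.4 vs reported 141.7 → residual 37.7 km
  Station 2: calculated 184.4 vs reported 184.4 → residual 0.0 km
  Station 3: calculated 83.8 vs reported 83.8 → residual 0.0 km
  Station 4: calculated 172.9 vs reported 172.9 → residual 0.0 km
Station 2, Station 3, Station 4 are mutually consistent (residuals ≈ 0); Station 1 is off by 37.7 km.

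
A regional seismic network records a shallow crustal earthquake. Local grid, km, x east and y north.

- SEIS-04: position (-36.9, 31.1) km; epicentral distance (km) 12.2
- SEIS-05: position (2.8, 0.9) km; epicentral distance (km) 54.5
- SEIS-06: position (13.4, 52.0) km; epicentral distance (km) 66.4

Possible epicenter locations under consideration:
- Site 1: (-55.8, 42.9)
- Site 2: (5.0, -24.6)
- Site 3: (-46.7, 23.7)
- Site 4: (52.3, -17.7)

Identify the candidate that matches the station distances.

For each candidate, compare |candidate − station| to the reported distance:
Site 1: residuals SEIS-04 10.1, SEIS-05 17.6, SEIS-06 3.4 → max 17.6 km
Site 2: residuals SEIS-04 57.5, SEIS-05 28.9, SEIS-06 10.7 → max 57.5 km
Site 3: residuals SEIS-04 0.1, SEIS-05 0.0, SEIS-06 0.0 → max 0.1 km
Site 4: residuals SEIS-04 89.5, SEIS-05 1.6, SEIS-06 13.4 → max 89.5 km
Only Site 3 has all residuals ≈ 0.

Site 3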